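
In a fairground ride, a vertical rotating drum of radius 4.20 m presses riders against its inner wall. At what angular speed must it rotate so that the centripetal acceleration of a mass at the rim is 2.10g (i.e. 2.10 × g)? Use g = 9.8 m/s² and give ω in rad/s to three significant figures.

Centripetal acceleration a_c = ω²r. Setting ω²r = 2.10g:
ω = √(2.10g / r) = √(2.10 × 9.8 / 4.20) = √4.900 = 2.214 rad/s.

2.21 rad/s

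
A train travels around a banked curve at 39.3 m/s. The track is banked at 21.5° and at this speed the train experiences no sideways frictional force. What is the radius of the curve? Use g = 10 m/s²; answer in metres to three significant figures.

Frictionless banking: tanθ = v²/(rg), so r = v²/(g tanθ).
r = (39.3)²/(10.0 × tan 21.5°) = 1544/(10.0 × 0.3939) = 1544/3.939 = 392.1 m.

392 m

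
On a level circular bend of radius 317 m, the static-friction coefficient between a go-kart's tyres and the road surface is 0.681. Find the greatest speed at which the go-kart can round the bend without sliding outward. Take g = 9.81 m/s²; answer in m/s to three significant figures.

46.0 m/s

Friction provides the centripetal force on a flat curve. At maximum speed it is at its limiting value: μ_s m g = m v²/r.
Mass cancels: v_max = √(μ_s g r) = √(0.681 × 9.81 × 317) = √2118 = 46.02 m/s.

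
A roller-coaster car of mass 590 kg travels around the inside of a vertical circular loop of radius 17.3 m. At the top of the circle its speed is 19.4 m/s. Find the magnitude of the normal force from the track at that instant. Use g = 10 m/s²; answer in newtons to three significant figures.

At the top, both N and the weight mg point inward (toward the centre), so N + mg = mv²/r.
N = m(v²/r − g) = 590 × ((19.4)²/17.3 − 10.0) = 590 × (21.75 − 10.0) = 590 × 11.75 = 6935 N.

6940 N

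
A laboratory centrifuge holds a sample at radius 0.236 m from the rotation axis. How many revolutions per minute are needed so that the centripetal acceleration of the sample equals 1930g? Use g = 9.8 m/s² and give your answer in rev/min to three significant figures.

Require ω²r = 1930g, so ω = √(1930 × 9.8/0.236) = 283.1 rad/s.
In rev/min: ω × 60/(2π) = 283.1 × 60/(2π) = 2703 rev/min.

2700 rev/min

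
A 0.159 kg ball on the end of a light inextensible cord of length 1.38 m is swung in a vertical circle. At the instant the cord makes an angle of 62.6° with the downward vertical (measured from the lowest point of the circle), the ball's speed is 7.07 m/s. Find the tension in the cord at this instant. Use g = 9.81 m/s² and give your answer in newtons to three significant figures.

6.48 N

Take the radial direction toward the centre of the circle as positive. The component of the weight along the string toward the centre is −mg cos φ (φ measured from the bottom), so Newton's second law along the string gives T − mg cos φ = m v²/r.
cos 62.6° = 0.4602, so T = m(v²/r + g cos φ) = 0.159 × ((7.07)²/1.38 + 9.81 × 0.4602) = 0.159 × (36.22 + (4.515)) = 0.159 × 40.74 = 6.477 N.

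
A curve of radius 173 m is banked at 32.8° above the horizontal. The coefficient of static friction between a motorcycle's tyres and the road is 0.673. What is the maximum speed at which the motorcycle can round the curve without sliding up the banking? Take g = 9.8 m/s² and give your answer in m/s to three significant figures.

At the maximum speed, friction acts down the slope at its limiting value f = μN. Radially (horizontal, toward centre): N sinθ + μN cosθ = mv²/r. Vertically: N cosθ − μN sinθ = mg.
Dividing: v² = r g (sinθ + μcosθ)/(cosθ − μsinθ).
sinθ + μcosθ = 0.5417 + 0.673×0.8406 = 1.107; cosθ − μsinθ = 0.8406 − 0.673×0.5417 = 0.4760.
v² = 173 × 9.8 × 1.107/0.4760 = 3944 m²/s², so v = 62.80 m/s.

62.8 m/s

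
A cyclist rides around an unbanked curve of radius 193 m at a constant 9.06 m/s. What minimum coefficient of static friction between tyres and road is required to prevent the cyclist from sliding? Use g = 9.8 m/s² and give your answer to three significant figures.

Friction provides the centripetal force: μ_s m g = m v²/r, so μ_s = v²/(g r) = (9.060)²/(9.8 × 193) = 82.08/1891 = 0.04340.

0.0434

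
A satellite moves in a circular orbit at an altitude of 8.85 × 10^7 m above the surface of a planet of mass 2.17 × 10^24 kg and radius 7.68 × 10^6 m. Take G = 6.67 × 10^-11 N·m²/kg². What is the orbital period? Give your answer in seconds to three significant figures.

493000 s

r = R + h = 7.68 × 10^6 + 8.85 × 10^7 = 9.618 × 10^7 m. Gravity provides the centripetal force: G M m / r² = m v² / r ⇒ v = √(GM/r) = 1227 m/s.
T = 2πr/v = 2π × 9.618 × 10^7 / 1227 = 492600 s.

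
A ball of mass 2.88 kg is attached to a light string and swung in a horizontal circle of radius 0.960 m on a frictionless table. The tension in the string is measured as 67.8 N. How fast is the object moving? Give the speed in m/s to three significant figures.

T = m v²/r ⇒ v = √(T r / m) = √(67.8 × 0.960 / 2.88) = √22.60 = 4.754 m/s.

4.75 m/s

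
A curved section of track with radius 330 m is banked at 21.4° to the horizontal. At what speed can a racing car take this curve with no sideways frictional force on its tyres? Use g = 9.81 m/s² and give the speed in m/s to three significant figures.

On a frictionless banked curve, N sinθ = mv²/r and N cosθ = mg, so tanθ = v²/(rg).
v = √(r g tanθ) = √(330 × 9.81 × tan 21.4°) = √(330 × 9.81 × 0.3919) = √1269 = 35.62 m/s.

35.6 m/s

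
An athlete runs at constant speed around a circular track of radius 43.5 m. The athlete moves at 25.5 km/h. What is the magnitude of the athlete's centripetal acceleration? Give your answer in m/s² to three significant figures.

v = 25.5 km/h = 25.5/3.6 = 7.083 m/s.
a_c = v²/r = (7.083)²/43.5 = 50.17/43.5 = 1.153 m/s².

1.15 m/s²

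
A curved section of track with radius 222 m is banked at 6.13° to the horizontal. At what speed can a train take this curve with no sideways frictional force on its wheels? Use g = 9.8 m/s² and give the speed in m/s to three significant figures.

15.3 m/s

On a frictionless banked curve, N sinθ = mv²/r and N cosθ = mg, so tanθ = v²/(rg).
v = √(r g tanθ) = √(222 × 9.8 × tan 6.13°) = √(222 × 9.8 × 0.1074) = √233.7 = 15.29 m/s.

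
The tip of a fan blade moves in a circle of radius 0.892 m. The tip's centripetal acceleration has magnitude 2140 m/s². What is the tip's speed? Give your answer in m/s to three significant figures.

a_c = v²/r ⇒ v = √(a_c · r) = √(2140 × 0.892) = √1909 = 43.69 m/s.

43.7 m/s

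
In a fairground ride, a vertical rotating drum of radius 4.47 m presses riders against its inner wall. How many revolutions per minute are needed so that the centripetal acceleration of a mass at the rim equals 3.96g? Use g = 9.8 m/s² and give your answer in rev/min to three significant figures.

28.1 rev/min

Require ω²r = 3.96g, so ω = √(3.96 × 9.8/4.47) = 2.947 rad/s.
In rev/min: ω × 60/(2π) = 2.947 × 60/(2π) = 28.14 rev/min.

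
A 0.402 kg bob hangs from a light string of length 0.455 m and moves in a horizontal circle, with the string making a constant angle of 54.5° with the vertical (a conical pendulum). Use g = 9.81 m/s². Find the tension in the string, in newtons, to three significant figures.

Vertically the bob has no acceleration, so T cosθ = mg.
T = mg/cosθ = 0.402 × 9.81 / cos 54.5° = 3.944/0.5807 = 6.791 N.

6.79 N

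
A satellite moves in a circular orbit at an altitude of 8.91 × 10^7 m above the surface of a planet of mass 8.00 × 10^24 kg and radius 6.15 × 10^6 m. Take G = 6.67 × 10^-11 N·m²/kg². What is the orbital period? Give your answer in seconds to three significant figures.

r = R + h = 6.15 × 10^6 + 8.91 × 10^7 = 9.525 × 10^7 m. Gravity provides the centripetal force: G M m / r² = m v² / r ⇒ v = √(GM/r) = 2367 m/s.
T = 2πr/v = 2π × 9.525 × 10^7 / 2367 = 252900 s.

253000 s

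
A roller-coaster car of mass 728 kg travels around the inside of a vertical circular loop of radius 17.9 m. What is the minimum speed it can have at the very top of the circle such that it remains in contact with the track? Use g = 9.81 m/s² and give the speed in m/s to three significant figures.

13.3 m/s

At the top, both weight mg and N point toward the centre: N + mg = mv²/r.
At minimum speed N → 0, so mg = mv_min²/r ⇒ v_min = √(g r) = √(9.81 × 17.9) = 13.25 m/s.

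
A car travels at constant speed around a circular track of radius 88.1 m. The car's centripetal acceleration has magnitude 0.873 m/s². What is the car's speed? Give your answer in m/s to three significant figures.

a_c = v²/r ⇒ v = √(a_c · r) = √(0.873 × 88.1) = √76.91 = 8.770 m/s.

8.77 m/s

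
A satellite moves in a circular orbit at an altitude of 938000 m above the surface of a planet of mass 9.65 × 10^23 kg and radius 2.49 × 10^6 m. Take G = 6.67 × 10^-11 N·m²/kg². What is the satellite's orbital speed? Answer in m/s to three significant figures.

4330 m/s

Orbital radius r = R + h = 2.49 × 10^6 + 938000 = 3.428 × 10^6 m.
Gravity supplies the centripetal force: G M m / r² = m v² / r, so v = √(GM/r).
v = √(6.67 × 10^-11 × 9.65 × 10^23 / 3.428 × 10^6) = √(1.878 × 10^7) = 4333 m/s.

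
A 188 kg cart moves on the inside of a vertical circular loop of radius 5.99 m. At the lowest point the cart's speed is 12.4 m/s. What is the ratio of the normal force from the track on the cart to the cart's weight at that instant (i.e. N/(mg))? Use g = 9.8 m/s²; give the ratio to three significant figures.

3.62

At the bottom, N − mg = mv²/r, so N = m(v²/r + g) and N/(mg) = v²/(rg) + 1 = (12.4)²/(5.99 × 9.8) + 1 = 2.619 + 1 = 3.619.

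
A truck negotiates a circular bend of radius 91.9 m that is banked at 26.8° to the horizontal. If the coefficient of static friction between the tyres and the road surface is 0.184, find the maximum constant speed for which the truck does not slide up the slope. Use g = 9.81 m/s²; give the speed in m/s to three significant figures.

At the maximum speed, friction acts down the slope at its limiting value f = μN. Radially (horizontal, toward centre): N sinθ + μN cosθ = mv²/r. Vertically: N cosθ − μN sinθ = mg.
Dividing: v² = r g (sinθ + μcosθ)/(cosθ − μsinθ).
sinθ + μcosθ = 0.4509 + 0.184×0.8926 = 0.6151; cosθ − μsinθ = 0.8926 − 0.184×0.4509 = 0.8096.
v² = 91.9 × 9.81 × 0.6151/0.8096 = 684.9 m²/s², so v = 26.17 m/s.

26.2 m/s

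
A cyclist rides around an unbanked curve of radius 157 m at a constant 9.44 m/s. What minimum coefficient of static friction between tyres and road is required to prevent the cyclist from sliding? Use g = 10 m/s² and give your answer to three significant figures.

0.0568

Friction provides the centripetal force: μ_s m g = m v²/r, so μ_s = v²/(g r) = (9.440)²/(10.0 × 157) = 89.11/1570 = 0.05676.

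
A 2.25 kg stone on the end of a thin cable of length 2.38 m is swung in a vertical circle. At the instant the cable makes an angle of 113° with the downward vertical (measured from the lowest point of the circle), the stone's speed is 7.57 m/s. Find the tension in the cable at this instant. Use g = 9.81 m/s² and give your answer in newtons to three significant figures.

45.6 N

Take the radial direction toward the centre of the circle as positive. The component of the weight along the string toward the centre is −mg cos φ (φ measured from the bottom), so Newton's second law along the string gives T − mg cos φ = m v²/r.
cos 113° = -0.3907, so T = m(v²/r + g cos φ) = 2.25 × ((7.57)²/2.38 + 9.81 × -0.3907) = 2.25 × (24.08 + (-3.833)) = 2.25 × 20.24 = 45.55 N.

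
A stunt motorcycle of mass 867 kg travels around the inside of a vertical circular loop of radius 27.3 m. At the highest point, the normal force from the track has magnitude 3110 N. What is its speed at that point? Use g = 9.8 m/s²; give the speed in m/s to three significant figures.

At the top, N + mg = mv²/r, so v = √(r(N/m + g)) = √(27.3 × (3110/867 + 9.8)) = √(27.3 × 13.39) = √365.5 = 19.12 m/s.

19.1 m/s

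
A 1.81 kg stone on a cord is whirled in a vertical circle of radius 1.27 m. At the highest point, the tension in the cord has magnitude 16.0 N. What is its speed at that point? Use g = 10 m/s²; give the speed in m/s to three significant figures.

4.89 m/s

At the top, T + mg = mv²/r, so v = √(r(T/m + g)) = √(1.27 × (16.0/1.81 + 10.0)) = √(1.27 × 18.84) = √23.93 = 4.891 m/s.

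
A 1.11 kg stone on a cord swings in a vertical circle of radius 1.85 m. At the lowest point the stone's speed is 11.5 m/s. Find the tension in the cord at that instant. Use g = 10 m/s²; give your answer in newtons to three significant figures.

At the lowest point, T points up (toward the centre) and the weight mg points down (away from the centre), so the net inward force is T − mg = mv²/r.
T = m(v²/r + g) = 1.11 × ((11.5)²/1.85 + 10.0) = 1.11 × (71.49 + 10.0) = 1.11 × 81.49 = 90.45 N.

90.4 N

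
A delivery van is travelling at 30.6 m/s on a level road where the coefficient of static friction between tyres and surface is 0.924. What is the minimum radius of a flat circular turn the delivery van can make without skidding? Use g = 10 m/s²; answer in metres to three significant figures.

At the limit, μ_s m g = m v²/r, so r_min = v²/(μ_s g) = (30.6)²/(0.924 × 10.0) = 936.4/9.240 = 101.3 m.

101 m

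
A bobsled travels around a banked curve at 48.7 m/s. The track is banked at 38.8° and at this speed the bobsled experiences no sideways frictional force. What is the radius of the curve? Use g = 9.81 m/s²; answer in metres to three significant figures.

Frictionless banking: tanθ = v²/(rg), so r = v²/(g tanθ).
r = (48.7)²/(9.81 × tan 38.8°) = 2372/(9.81 × 0.8040) = 2372/7.887 = 300.7 m.

301 m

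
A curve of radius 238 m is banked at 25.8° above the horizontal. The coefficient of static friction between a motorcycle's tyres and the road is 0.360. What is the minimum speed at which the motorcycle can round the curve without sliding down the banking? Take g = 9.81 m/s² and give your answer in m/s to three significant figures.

At the minimum speed, friction acts up the slope at its limiting value f = μN. Radially (horizontal, toward centre): N sinθ − μN cosθ = mv²/r. Vertically: N cosθ + μN sinθ = mg.
Dividing: v² = r g (sinθ − μcosθ)/(cosθ + μsinθ).
sinθ − μcosθ = 0.4352 − 0.360×0.9003 = 0.1111; cosθ + μsinθ = 0.9003 + 0.360×0.4352 = 1.057.
v² = 238 × 9.81 × 0.1111/1.057 = 245.4 m²/s², so v = 15.67 m/s.

15.7 m/s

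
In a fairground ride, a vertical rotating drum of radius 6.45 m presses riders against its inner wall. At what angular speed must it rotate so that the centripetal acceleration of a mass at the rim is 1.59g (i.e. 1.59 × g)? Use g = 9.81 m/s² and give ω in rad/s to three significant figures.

1.56 rad/s

Centripetal acceleration a_c = ω²r. Setting ω²r = 1.59g:
ω = √(1.59g / r) = √(1.59 × 9.81 / 6.45) = √2.418 = 1.555 rad/s.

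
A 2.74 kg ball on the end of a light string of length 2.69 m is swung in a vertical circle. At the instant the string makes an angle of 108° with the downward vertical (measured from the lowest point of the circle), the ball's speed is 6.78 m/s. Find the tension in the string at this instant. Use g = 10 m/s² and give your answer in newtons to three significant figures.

Take the radial direction toward the centre of the circle as positive. The component of the weight along the string toward the centre is −mg cos φ (φ measured from the bottom), so Newton's second law along the string gives T − mg cos φ = m v²/r.
cos 108° = -0.3090, so T = m(v²/r + g cos φ) = 2.74 × ((6.78)²/2.69 + 10.0 × -0.3090) = 2.74 × (17.09 + (-3.090)) = 2.74 × 14.00 = 38.36 N.

38.4 N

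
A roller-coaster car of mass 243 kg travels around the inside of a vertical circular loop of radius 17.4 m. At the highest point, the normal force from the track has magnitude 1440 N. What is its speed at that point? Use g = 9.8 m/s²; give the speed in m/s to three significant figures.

At the top, N + mg = mv²/r, so v = √(r(N/m + g)) = √(17.4 × (1440/243 + 9.8)) = √(17.4 × 15.73) = √273.6 = 16.54 m/s.

16.5 m/s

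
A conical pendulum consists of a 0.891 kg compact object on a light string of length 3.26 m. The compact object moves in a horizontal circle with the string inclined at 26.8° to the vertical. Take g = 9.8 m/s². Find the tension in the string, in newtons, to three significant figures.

9.78 N

Vertically the bob has no acceleration, so T cosθ = mg.
T = mg/cosθ = 0.891 × 9.8 / cos 26.8° = 8.732/0.8926 = 9.783 N.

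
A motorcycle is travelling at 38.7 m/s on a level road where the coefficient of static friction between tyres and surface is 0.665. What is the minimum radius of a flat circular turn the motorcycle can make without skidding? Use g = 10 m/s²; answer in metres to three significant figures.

At the limit, μ_s m g = m v²/r, so r_min = v²/(μ_s g) = (38.7)²/(0.665 × 10.0) = 1498/6.650 = 225.2 m.

225 m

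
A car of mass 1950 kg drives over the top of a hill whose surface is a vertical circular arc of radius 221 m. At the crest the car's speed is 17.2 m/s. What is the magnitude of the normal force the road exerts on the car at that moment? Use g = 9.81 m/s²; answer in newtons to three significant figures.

At the crest the centripetal acceleration points downward (toward the centre of the arc), so mg − N = mv²/r.
N = m(g − v²/r) = 1950 × (9.81 − (17.2)²/221) = 1950 × (9.81 − 1.339) = 1950 × 8.471 = 16520 N.

16500 N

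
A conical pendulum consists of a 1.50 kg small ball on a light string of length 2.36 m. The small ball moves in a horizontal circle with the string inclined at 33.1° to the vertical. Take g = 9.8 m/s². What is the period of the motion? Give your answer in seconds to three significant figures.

r = L sinθ = 1.289 m. From T sinθ = mω²r and T cosθ = mg: tanθ = ω²r/g, so ω² = g tanθ / r = g/(L cosθ).
ω = √(g/(L cosθ)) = √(9.8/(2.36 × 0.8377)) = √4.957 = 2.226 rad/s.
Period = 2π/ω = 2.822 s.

2.82 s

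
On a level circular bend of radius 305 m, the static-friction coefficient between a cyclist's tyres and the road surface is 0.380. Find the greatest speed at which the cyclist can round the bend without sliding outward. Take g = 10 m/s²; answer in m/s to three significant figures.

34.0 m/s

On a flat curve, static friction is the only horizontal force, so it must supply the full centripetal force: μ_s m g = m v²/r.
Mass cancels: v_max = √(μ_s g r) = √(0.380 × 10.0 × 305) = √1159 = 34.04 m/s.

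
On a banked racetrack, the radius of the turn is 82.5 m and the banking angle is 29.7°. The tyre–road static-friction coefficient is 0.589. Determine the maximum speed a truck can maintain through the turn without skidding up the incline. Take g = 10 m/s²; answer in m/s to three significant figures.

At the maximum speed, friction acts down the slope at its limiting value f = μN. Radially (horizontal, toward centre): N sinθ + μN cosθ = mv²/r. Vertically: N cosθ − μN sinθ = mg.
Dividing: v² = r g (sinθ + μcosθ)/(cosθ − μsinθ).
sinθ + μcosθ = 0.4955 + 0.589×0.8686 = 1.007; cosθ − μsinθ = 0.8686 − 0.589×0.4955 = 0.5768.
v² = 82.5 × 10.0 × 1.007/0.5768 = 1440 m²/s², so v = 37.95 m/s.

38.0 m/s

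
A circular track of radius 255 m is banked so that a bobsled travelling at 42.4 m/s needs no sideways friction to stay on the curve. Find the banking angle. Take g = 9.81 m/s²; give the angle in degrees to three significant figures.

35.7°

With no friction, the horizontal component of the normal force provides the centripetal force: N sinθ = mv²/r, while N cosθ = mg vertically.
Dividing: tanθ = v²/(r g) = (42.4)²/(255 × 9.81) = 1798/2502 = 0.7187.
θ = arctan(0.7187) = 35.70°.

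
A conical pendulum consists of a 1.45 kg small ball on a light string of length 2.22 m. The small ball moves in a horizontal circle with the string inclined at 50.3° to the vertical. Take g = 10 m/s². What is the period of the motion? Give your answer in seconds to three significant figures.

2.37 s

r = L sinθ = 1.708 m. From T sinθ = mω²r and T cosθ = mg: tanθ = ω²r/g, so ω² = g tanθ / r = g/(L cosθ).
ω = √(g/(L cosθ)) = √(10.0/(2.22 × 0.6388)) = √7.052 = 2.656 rad/s.
Period = 2π/ω = 2.366 s.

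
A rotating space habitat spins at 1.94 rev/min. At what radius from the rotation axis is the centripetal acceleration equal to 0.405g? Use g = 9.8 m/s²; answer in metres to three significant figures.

96.2 m

ω = 1.94 rev/min × 2π/60 = 0.2032 rad/s.
a_c = ω²r = 0.405g ⇒ r = 0.405 × 9.8 / (0.2032)² = 3.969/0.04127 = 96.17 m.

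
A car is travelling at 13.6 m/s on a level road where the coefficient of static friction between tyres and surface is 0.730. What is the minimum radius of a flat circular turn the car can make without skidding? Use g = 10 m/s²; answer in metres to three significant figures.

25.3 m

At the limit, μ_s m g = m v²/r, so r_min = v²/(μ_s g) = (13.6)²/(0.730 × 10.0) = 185.0/7.300 = 25.34 m.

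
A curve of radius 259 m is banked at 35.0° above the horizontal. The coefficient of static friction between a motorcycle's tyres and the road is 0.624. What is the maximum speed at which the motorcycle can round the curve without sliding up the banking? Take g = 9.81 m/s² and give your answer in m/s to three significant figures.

77.3 m/s

At the maximum speed, friction acts down the slope at its limiting value f = μN. Radially (horizontal, toward centre): N sinθ + μN cosθ = mv²/r. Vertically: N cosθ − μN sinθ = mg.
Dividing: v² = r g (sinθ + μcosθ)/(cosθ − μsinθ).
sinθ + μcosθ = 0.5736 + 0.624×0.8192 = 1.085; cosθ − μsinθ = 0.8192 − 0.624×0.5736 = 0.4612.
v² = 259 × 9.81 × 1.085/0.4612 = 5975 m²/s², so v = 77.30 m/s.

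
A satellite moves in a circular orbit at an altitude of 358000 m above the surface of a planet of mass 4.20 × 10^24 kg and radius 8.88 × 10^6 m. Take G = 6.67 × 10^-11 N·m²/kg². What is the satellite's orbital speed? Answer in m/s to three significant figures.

5510 m/s

Orbital radius r = R + h = 8.88 × 10^6 + 358000 = 9.238 × 10^6 m.
Gravity supplies the centripetal force: G M m / r² = m v² / r, so v = √(GM/r).
v = √(6.67 × 10^-11 × 4.20 × 10^24 / 9.238 × 10^6) = √(3.032 × 10^7) = 5507 m/s.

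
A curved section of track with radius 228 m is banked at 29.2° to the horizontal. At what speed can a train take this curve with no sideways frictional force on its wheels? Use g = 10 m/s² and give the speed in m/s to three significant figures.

On a frictionless banked curve, N sinθ = mv²/r and N cosθ = mg, so tanθ = v²/(rg).
v = √(r g tanθ) = √(228 × 10.0 × tan 29.2°) = √(228 × 10.0 × 0.5589) = √1274 = 35.70 m/s.

35.7 m/s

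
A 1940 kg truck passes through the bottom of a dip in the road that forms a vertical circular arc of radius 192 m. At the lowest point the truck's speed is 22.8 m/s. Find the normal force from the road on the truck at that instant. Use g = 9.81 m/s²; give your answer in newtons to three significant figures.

24300 N

At the lowest point, N points up (toward the centre) and the weight mg points down (away from the centre), so the net inward force is N − mg = mv²/r.
N = m(v²/r + g) = 1940 × ((22.8)²/192 + 9.81) = 1940 × (2.708 + 9.81) = 1940 × 12.52 = 24280 N.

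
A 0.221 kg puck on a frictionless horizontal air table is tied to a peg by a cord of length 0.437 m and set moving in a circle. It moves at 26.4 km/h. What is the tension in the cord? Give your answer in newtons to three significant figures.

v = 26.4 km/h = 26.4/3.6 = 7.333 m/s.
The tension is the only horizontal force, so it supplies the full centripetal force: T = m v²/r = 0.221 × (7.333)²/0.437 = 0.221 × 53.78/0.437 = 27.20 N.

27.2 N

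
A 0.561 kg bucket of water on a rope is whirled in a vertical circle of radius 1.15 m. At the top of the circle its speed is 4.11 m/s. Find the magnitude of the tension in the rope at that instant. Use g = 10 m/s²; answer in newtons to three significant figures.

2.63 N

At the top, both T and the weight mg point inward (toward the centre), so T + mg = mv²/r.
T = m(v²/r − g) = 0.561 × ((4.11)²/1.15 − 10.0) = 0.561 × (14.69 − 10.0) = 0.561 × 4.689 = 2.630 N.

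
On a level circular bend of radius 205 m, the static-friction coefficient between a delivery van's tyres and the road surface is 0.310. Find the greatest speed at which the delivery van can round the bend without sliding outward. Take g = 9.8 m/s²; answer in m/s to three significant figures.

Friction provides the centripetal force on a flat curve. At maximum speed it is at its limiting value: μ_s m g = m v²/r.
Mass cancels: v_max = √(μ_s g r) = √(0.310 × 9.8 × 205) = √622.8 = 24.96 m/s.

25.0 m/s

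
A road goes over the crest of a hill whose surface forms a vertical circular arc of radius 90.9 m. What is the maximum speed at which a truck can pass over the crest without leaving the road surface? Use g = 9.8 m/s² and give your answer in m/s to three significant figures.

29.8 m/s

At the crest the centre of the circle is below the truck, so the net downward (centripetal) force is mg − N = mv²/r.
The truck leaves the road when N → 0, giving v_max = √(g r) = √(9.8 × 90.9) = 29.85 m/s.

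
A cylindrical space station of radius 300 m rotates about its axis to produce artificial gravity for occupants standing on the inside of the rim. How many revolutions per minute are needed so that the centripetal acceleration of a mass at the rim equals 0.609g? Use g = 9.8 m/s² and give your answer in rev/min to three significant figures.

1.35 rev/min

Require ω²r = 0.609g, so ω = √(0.609 × 9.8/300) = 0.1410 rad/s.
In rev/min: ω × 60/(2π) = 0.1410 × 60/(2π) = 1.347 rev/min.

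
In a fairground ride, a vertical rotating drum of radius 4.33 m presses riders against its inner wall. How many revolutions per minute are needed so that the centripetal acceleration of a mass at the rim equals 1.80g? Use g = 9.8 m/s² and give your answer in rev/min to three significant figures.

Require ω²r = 1.80g, so ω = √(1.80 × 9.8/4.33) = 2.018 rad/s.
In rev/min: ω × 60/(2π) = 2.018 × 60/(2π) = 19.27 rev/min.

19.3 rev/min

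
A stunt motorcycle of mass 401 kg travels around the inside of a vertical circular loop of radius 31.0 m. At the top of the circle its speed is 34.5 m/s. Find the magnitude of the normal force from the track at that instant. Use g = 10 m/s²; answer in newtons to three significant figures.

11400 N

At the top, both N and the weight mg point inward (toward the centre), so N + mg = mv²/r.
N = m(v²/r − g) = 401 × ((34.5)²/31.0 − 10.0) = 401 × (38.40 − 10.0) = 401 × 28.40 = 11390 N.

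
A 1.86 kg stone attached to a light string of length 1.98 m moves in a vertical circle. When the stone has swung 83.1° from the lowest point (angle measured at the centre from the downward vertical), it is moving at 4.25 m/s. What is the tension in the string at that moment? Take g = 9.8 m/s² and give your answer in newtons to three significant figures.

19.2 N

Take the radial direction toward the centre of the circle as positive. The component of the weight along the string toward the centre is −mg cos φ (φ measured from the bottom), so Newton's second law along the string gives T − mg cos φ = m v²/r.
cos 83.1° = 0.1201, so T = m(v²/r + g cos φ) = 1.86 × ((4.25)²/1.98 + 9.8 × 0.1201) = 1.86 × (9.122 + (1.177)) = 1.86 × 10.30 = 19.16 N.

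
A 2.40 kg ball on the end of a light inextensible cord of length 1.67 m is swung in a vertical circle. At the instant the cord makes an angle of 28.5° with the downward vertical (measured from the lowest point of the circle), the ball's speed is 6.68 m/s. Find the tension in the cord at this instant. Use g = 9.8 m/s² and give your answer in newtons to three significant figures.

Take the radial direction toward the centre of the circle as positive. The component of the weight along the string toward the centre is −mg cos φ (φ measured from the bottom), so Newton's second law along the string gives T − mg cos φ = m v²/r.
cos 28.5° = 0.8788, so T = m(v²/r + g cos φ) = 2.40 × ((6.68)²/1.67 + 9.8 × 0.8788) = 2.40 × (26.72 + (8.612)) = 2.40 × 35.33 = 84.80 N.

84.8 N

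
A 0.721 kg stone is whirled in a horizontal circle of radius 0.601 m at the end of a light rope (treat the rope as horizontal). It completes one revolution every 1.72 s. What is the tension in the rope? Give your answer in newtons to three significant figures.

5.78 N

v = 2πr/T = 2π × 0.601/1.72 = 2.195 m/s.
The tension is the only horizontal force, so it supplies the full centripetal force: T = m v²/r = 0.721 × (2.195)²/0.601 = 0.721 × 4.820/0.601 = 5.782 N.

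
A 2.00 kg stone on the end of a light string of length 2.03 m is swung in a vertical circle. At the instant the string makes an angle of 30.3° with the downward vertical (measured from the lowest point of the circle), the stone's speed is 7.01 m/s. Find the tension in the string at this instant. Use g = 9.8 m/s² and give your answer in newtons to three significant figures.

Take the radial direction toward the centre of the circle as positive. The component of the weight along the string toward the centre is −mg cos φ (φ measured from the bottom), so Newton's second law along the string gives T − mg cos φ = m v²/r.
cos 30.3° = 0.8634, so T = m(v²/r + g cos φ) = 2.00 × ((7.01)²/2.03 + 9.8 × 0.8634) = 2.00 × (24.21 + (8.461)) = 2.00 × 32.67 = 65.34 N.

65.3 N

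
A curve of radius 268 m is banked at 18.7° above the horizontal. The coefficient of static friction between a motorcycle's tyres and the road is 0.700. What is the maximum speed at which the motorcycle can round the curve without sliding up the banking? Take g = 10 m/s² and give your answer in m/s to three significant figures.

60.4 m/s

At the maximum speed, friction acts down the slope at its limiting value f = μN. Radially (horizontal, toward centre): N sinθ + μN cosθ = mv²/r. Vertically: N cosθ − μN sinθ = mg.
Dividing: v² = r g (sinθ + μcosθ)/(cosθ − μsinθ).
sinθ + μcosθ = 0.3206 + 0.700×0.9472 = 0.9837; cosθ − μsinθ = 0.9472 − 0.700×0.3206 = 0.7228.
v² = 268 × 10.0 × 0.9837/0.7228 = 3647 m²/s², so v = 60.39 m/s.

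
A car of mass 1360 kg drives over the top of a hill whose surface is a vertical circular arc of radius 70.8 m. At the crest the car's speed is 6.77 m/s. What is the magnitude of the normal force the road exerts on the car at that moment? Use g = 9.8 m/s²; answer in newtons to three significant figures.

12400 N

At the crest the centripetal acceleration points downward (toward the centre of the arc), so mg − N = mv²/r.
N = m(g − v²/r) = 1360 × (9.8 − (6.77)²/70.8) = 1360 × (9.8 − 0.6474) = 1360 × 9.153 = 12450 N.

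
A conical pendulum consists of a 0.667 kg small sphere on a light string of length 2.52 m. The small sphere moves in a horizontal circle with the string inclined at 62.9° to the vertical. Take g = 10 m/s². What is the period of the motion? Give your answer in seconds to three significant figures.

2.13 s

r = L sinθ = 2.243 m. From T sinθ = mω²r and T cosθ = mg: tanθ = ω²r/g, so ω² = g tanθ / r = g/(L cosθ).
ω = √(g/(L cosθ)) = √(10.0/(2.52 × 0.4555)) = √8.711 = 2.951 rad/s.
Period = 2π/ω = 2.129 s.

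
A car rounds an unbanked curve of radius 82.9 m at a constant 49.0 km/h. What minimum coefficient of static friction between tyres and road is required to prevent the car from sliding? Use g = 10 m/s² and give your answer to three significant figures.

0.223

v = 49.0/3.6 = 13.61 m/s.
Friction provides the centripetal force: μ_s m g = m v²/r, so μ_s = v²/(g r) = (13.61)²/(10.0 × 82.9) = 185.3/829.0 = 0.2235.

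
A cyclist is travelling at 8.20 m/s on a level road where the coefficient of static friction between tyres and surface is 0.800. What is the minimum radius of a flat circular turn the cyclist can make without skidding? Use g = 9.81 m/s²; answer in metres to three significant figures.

8.57 m

At the limit, μ_s m g = m v²/r, so r_min = v²/(μ_s g) = (8.20)²/(0.800 × 9.81) = 67.24/7.848 = 8.568 m.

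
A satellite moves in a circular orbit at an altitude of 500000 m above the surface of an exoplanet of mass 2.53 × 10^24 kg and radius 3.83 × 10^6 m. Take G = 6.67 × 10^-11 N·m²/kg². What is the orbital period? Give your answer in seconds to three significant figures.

r = R + h = 3.83 × 10^6 + 500000 = 4.330 × 10^6 m. Gravity provides the centripetal force: G M m / r² = m v² / r ⇒ v = √(GM/r) = 6243 m/s.
T = 2πr/v = 2π × 4.330 × 10^6 / 6243 = 4358 s.

4360 s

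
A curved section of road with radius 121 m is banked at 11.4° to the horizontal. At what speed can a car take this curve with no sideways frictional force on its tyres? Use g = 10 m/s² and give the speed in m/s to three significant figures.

15.6 m/s

On a frictionless banked curve, N sinθ = mv²/r and N cosθ = mg, so tanθ = v²/(rg).
v = √(r g tanθ) = √(121 × 10.0 × tan 11.4°) = √(121 × 10.0 × 0.2016) = √244.0 = 15.62 m/s.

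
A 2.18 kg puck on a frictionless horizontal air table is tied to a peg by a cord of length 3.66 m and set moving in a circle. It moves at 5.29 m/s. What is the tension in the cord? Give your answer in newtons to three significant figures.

The tension is the only horizontal force, so it supplies the full centripetal force: T = m v²/r = 2.18 × (5.290)²/3.66 = 2.18 × 27.98/3.66 = 16.67 N.

16.7 N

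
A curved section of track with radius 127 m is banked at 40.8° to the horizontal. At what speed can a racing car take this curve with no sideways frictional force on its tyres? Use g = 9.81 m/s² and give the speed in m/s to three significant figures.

On a frictionless banked curve, N sinθ = mv²/r and N cosθ = mg, so tanθ = v²/(rg).
v = √(r g tanθ) = √(127 × 9.81 × tan 40.8°) = √(127 × 9.81 × 0.8632) = √1075 = 32.79 m/s.

32.8 m/s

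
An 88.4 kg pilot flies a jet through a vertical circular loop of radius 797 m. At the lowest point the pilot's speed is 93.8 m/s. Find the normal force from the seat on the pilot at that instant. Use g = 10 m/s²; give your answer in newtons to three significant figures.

1860 N

At the lowest point, N points up (toward the centre) and the weight mg points down (away from the centre), so the net inward force is N − mg = mv²/r.
N = m(v²/r + g) = 88.4 × ((93.8)²/797 + 10.0) = 88.4 × (11.04 + 10.0) = 88.4 × 21.04 = 1860 N.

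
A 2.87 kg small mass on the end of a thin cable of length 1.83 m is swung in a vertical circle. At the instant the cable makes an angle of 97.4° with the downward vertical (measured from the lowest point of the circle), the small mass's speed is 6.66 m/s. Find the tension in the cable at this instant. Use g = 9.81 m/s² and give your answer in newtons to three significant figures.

65.9 N

Take the radial direction toward the centre of the circle as positive. The component of the weight along the string toward the centre is −mg cos φ (φ measured from the bottom), so Newton's second law along the string gives T − mg cos φ = m v²/r.
cos 97.4° = -0.1288, so T = m(v²/r + g cos φ) = 2.87 × ((6.66)²/1.83 + 9.81 × -0.1288) = 2.87 × (24.24 + (-1.263)) = 2.87 × 22.97 = 65.94 N.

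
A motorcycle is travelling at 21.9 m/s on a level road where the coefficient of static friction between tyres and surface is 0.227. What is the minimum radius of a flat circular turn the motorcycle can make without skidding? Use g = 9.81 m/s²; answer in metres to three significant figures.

At the limit, μ_s m g = m v²/r, so r_min = v²/(μ_s g) = (21.9)²/(0.227 × 9.81) = 479.6/2.227 = 215.4 m.

215 m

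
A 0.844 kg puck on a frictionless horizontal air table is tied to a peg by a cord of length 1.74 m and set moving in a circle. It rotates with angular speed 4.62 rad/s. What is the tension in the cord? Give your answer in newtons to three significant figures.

31.3 N

v = ωr = 4.62 × 1.74 = 8.039 m/s.
The tension is the only horizontal force, so it supplies the full centripetal force: T = m v²/r = 0.844 × (8.039)²/1.74 = 0.844 × 64.62/1.74 = 31.35 N.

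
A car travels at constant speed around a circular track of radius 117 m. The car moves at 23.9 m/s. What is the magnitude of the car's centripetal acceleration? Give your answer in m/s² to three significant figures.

a_c = v²/r = (23.90)²/117 = 571.2/117 = 4.882 m/s².

4.88 m/s²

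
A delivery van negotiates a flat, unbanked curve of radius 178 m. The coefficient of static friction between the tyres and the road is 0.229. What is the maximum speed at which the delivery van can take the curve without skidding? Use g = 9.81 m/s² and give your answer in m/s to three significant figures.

The only inward force on a level bend is static friction, so at the limit f_s = μ_s N = μ_s m g = m v²/r.
Mass cancels: v_max = √(μ_s g r) = √(0.229 × 9.81 × 178) = √399.9 = 20.00 m/s.

20.0 m/s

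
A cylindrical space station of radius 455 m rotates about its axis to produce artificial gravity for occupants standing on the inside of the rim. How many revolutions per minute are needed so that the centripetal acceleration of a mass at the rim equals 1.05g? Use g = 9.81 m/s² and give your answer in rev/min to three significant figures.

Require ω²r = 1.05g, so ω = √(1.05 × 9.81/455) = 0.1505 rad/s.
In rev/min: ω × 60/(2π) = 0.1505 × 60/(2π) = 1.437 rev/min.

1.44 rev/min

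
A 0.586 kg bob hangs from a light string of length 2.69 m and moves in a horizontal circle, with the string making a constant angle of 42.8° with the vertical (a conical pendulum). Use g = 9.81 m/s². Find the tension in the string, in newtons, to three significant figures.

Vertically the bob has no acceleration, so T cosθ = mg.
T = mg/cosθ = 0.586 × 9.81 / cos 42.8° = 5.749/0.7337 = 7.835 N.

7.83 N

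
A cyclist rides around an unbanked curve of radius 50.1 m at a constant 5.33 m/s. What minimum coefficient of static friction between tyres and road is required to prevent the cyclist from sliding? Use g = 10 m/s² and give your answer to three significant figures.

0.0567

Friction provides the centripetal force: μ_s m g = m v²/r, so μ_s = v²/(g r) = (5.330)²/(10.0 × 50.1) = 28.41/501.0 = 0.05670.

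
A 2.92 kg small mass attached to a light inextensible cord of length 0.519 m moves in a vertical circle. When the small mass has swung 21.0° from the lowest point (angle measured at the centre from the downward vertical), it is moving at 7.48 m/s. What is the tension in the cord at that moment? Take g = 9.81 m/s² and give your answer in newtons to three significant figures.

342 N

Take the radial direction toward the centre of the circle as positive. The component of the weight along the string toward the centre is −mg cos φ (φ measured from the bottom), so Newton's second law along the string gives T − mg cos φ = m v²/r.
cos 21.0° = 0.9336, so T = m(v²/r + g cos φ) = 2.92 × ((7.48)²/0.519 + 9.81 × 0.9336) = 2.92 × (107.8 + (9.158)) = 2.92 × 117.0 = 341.5 N.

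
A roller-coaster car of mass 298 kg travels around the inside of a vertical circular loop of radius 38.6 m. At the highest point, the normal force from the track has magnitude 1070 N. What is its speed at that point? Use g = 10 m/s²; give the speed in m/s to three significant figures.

At the top, N + mg = mv²/r, so v = √(r(N/m + g)) = √(38.6 × (1070/298 + 10.0)) = √(38.6 × 13.59) = √524.6 = 22.90 m/s.

22.9 m/s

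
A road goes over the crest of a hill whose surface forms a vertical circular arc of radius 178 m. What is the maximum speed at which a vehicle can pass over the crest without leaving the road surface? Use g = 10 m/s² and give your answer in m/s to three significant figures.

42.2 m/s

At the crest the centre of the circle is below the vehicle, so the net downward (centripetal) force is mg − N = mv²/r.
The vehicle leaves the road when N → 0, giving v_max = √(g r) = √(10.0 × 178) = 42.19 m/s.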